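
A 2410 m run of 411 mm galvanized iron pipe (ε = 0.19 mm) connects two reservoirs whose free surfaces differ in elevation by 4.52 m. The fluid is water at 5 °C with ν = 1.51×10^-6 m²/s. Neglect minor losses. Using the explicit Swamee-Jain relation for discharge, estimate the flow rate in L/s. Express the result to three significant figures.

Swamee-Jain (Type II): Q = -0.965·√(gD⁵h_f/L)·ln[ε/(3.7D) + √(3.17ν²L/(gD³h_f))]
√(gD⁵h_f/L) = √(9.81·0.411⁵·4.52/2410) = 0.01469
ε/(3.7D) = 1.25×10^-4; √(3.17ν²L/(gD³h_f)) = 7.52×10^-5
Q = -0.965·0.01469·ln(2.002×10^-4) = 0.1207 m³/s
Check: V = 0.910 m/s, Re = 2.48×10^5, f = 0.01838, h_f = 4.55 m ≈ 4.52 m ✓

Q ≈ 121 L/s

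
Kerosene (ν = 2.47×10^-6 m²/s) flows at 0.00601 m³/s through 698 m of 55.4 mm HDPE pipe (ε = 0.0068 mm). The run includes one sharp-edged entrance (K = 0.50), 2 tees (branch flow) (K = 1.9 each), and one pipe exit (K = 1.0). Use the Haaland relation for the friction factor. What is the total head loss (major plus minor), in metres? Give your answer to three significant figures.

H_L ≈ 83.8 m

V = 4Q/(πD²) = 2.493 m/s; V²/2g = 0.3168 m
Re = 5.59×10^4, ε/D = 1.23×10^-4 → f = 0.02058 (Haaland)
Major: h_f = f(L/D)·V²/2g = 0.02058·12599·0.3168 = 82.15 m
Minor: ΣK = 5.30; h_m = ΣK·V²/2g = 1.679 m
Total H_L = 82.15 + 1.679 = 83.83 m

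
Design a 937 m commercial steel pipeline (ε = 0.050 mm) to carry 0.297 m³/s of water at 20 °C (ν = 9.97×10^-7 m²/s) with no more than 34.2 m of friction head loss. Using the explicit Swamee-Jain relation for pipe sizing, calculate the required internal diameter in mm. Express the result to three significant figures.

D ≈ 313 mm

Swamee-Jain (Type III): D = 0.66·[ε^1.25·(LQ²/(gh_f))^4.75 + ν·Q^9.4·(L/(gh_f))^5.2]^0.04
LQ²/(gh_f) = 0.2464; L/(gh_f) = 2.793
Term 1 = ε^1.25·(…)^4.75 = 5.42×10^-9; Term 2 = ν·Q^9.4·(…)^5.2 = 2.30×10^-9
D = 0.66·(5.42×10^-9 + 2.30×10^-9)^0.04 = 0.3126 m = 313 mm
Check: V = 3.87 m/s, Re = 1.21×10^6, f = 0.01414, h_f = 32.3 m ≈ 34.2 m ✓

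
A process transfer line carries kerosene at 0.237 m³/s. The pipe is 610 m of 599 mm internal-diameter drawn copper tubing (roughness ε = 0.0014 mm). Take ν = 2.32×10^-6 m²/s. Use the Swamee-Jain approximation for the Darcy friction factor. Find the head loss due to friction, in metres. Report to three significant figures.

h_f ≈ 0.562 m

V = 4Q/(πD²) = 4·0.237/(π·0.599²) = 0.8410 m/s
Re = VD/ν = 0.8410·0.599/2.32×10^-6 = 2.17×10^5 → turbulent
ε/D = 0.0014/599 = 2.34×10^-6
Swamee-Jain: f = 0.01531
h_f = f(L/D)V²/(2g) = 0.01531·(610/0.599)·0.8410²/(2·9.81) = 0.5620 m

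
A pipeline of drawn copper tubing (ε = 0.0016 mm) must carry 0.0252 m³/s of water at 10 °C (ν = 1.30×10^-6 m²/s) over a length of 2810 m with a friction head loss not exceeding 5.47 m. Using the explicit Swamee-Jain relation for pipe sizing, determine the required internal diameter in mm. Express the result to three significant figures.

Swamee-Jain (Type III): D = 0.66·[ε^1.25·(LQ²/(gh_f))^4.75 + ν·Q^9.4·(L/(gh_f))^5.2]^0.04
LQ²/(gh_f) = 0.03325; L/(gh_f) = 52.37
Term 1 = ε^1.25·(…)^4.75 = 5.42×10^-15; Term 2 = ν·Q^9.4·(…)^5.2 = 1.06×10^-12
D = 0.66·(5.42×10^-15 + 1.06×10^-12)^0.04 = 0.2191 m = 219 mm
Check: V = 0.668 m/s, Re = 1.13×10^5, f = 0.01747, h_f = 5.10 m ≈ 5.47 m ✓

D ≈ 219 mm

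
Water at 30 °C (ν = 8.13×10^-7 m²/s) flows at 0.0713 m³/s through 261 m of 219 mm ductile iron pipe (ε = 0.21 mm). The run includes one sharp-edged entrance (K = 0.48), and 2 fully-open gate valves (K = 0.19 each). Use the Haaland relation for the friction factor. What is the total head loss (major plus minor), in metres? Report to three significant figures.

V = 4Q/(πD²) = 1.893 m/s; V²/2g = 0.1826 m
Re = 5.10×10^5, ε/D = 9.59×10^-4 → f = 0.02000 (Haaland)
Major: h_f = f(L/D)·V²/2g = 0.02000·1192·0.1826 = 4.353 m
Minor: ΣK = 0.860; h_m = ΣK·V²/2g = 0.1570 m
Total H_L = 4.353 + 0.1570 = 4.510 m

H_L ≈ 4.51 m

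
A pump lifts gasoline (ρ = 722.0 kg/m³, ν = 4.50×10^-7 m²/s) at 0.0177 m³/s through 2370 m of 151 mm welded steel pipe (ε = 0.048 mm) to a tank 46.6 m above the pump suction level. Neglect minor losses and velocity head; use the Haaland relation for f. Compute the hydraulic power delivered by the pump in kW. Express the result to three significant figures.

P_hyd ≈ 7.49 kW

V = 4Q/(πD²) = 0.9884 m/s; Re = 3.32×10^5; ε/D = 3.18×10^-4; f = 0.01678
h_f = f(L/D)V²/2g = 13.12 m
Total head H = z + h_f = 46.6 + 13.12 = 59.72 m
P_hyd = ρgQH = 722.0·9.81·0.0177·59.72 = 7.486 kW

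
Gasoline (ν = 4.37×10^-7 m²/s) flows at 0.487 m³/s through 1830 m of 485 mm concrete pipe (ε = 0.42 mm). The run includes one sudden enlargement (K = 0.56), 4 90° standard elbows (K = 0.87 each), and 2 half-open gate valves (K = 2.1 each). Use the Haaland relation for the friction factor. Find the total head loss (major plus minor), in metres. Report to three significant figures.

H_L ≈ 28.5 m

V = 4Q/(πD²) = 2.636 m/s; V²/2g = 0.3542 m
Re = 2.93×10^6, ε/D = 8.66×10^-4 → f = 0.01911 (Haaland)
Major: h_f = f(L/D)·V²/2g = 0.01911·3773·0.3542 = 25.53 m
Minor: ΣK = 8.24; h_m = ΣK·V²/2g = 2.918 m
Total H_L = 25.53 + 2.918 = 28.45 m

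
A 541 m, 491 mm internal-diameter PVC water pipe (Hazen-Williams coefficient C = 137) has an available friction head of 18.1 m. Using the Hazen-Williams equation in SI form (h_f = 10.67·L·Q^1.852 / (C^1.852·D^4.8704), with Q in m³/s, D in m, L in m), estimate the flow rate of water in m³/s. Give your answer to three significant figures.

Q ≈ 0.939 m³/s

Rearranging: Q = [h_f·C^1.852·D^4.8704 / (10.67·L)]^(1/1.852)
Q = [18.1·137^1.852·0.491^4.8704 / (10.67·541)]^0.540 = 0.9385 m³/s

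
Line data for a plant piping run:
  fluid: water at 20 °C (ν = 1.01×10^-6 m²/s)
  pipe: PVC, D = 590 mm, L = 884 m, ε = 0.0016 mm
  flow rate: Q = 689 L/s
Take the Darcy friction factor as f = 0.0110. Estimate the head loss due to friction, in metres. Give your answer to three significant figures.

V = 4Q/(πD²) = 4·0.689/(π·0.590²) = 2.520 m/s
h_f = f(L/D)V²/(2g) = 0.01100·(884/0.590)·2.520²/(2·9.81) = 5.335 m

h_f ≈ 5.34 m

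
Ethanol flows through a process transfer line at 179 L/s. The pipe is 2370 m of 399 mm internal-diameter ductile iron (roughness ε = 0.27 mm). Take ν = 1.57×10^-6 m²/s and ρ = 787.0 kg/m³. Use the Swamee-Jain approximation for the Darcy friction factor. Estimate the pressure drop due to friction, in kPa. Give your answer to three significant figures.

Δp ≈ 91.4 kPa

V = 4Q/(πD²) = 4·0.179/(π·0.399²) = 1.432 m/s
Re = VD/ν = 1.432·0.399/1.57×10^-6 = 3.64×10^5 → turbulent
ε/D = 0.27/399 = 6.77×10^-4
Swamee-Jain: f = 0.01907
h_f = f(L/D)V²/(2g) = 0.01907·(2370/0.399)·1.432²/(2·9.81) = 11.83 m
Δp = ρg·h_f = 787.0·9.81·11.83 = 91.37 kPa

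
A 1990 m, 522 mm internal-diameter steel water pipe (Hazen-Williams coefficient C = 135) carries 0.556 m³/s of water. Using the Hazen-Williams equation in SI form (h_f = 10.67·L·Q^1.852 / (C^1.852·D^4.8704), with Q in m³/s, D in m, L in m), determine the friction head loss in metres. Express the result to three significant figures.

h_f ≈ 19.3 m

h_f = 10.67·1990·0.556^1.852 / (135^1.852·0.522^4.8704) = 19.26 m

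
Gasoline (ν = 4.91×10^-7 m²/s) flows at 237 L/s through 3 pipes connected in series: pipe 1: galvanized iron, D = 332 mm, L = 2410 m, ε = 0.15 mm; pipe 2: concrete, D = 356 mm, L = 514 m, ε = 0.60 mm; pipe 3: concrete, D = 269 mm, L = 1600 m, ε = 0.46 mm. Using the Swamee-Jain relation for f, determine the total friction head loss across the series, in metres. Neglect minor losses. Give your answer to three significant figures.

Pipe 1: V = 2.738 m/s, Re = 1.85×10^6, ε/D = 4.52×10^-4, f = 0.01670, h_1 = f(L/D)V²/2g = 46.31 m
Pipe 2: V = 2.381 m/s, Re = 1.73×10^6, ε/D = 0.00169, f = 0.02257, h_2 = f(L/D)V²/2g = 9.415 m
Pipe 3: V = 4.170 m/s, Re = 2.28×10^6, ε/D = 0.00171, f = 0.02261, h_3 = f(L/D)V²/2g = 119.2 m
Series → Q common, losses add: H = Σh = 174.9 m

H ≈ 175 m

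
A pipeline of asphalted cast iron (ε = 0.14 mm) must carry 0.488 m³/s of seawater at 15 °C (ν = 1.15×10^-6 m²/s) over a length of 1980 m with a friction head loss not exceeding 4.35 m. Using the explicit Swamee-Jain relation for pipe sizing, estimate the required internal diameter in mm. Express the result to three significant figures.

Swamee-Jain (Type III): D = 0.66·[ε^1.25·(LQ²/(gh_f))^4.75 + ν·Q^9.4·(L/(gh_f))^5.2]^0.04
LQ²/(gh_f) = 11.05; L/(gh_f) = 46.40
Term 1 = ε^1.25·(…)^4.75 = 1.38; Term 2 = ν·Q^9.4·(…)^5.2 = 0.628
D = 0.66·(1.38 + 0.628)^0.04 = 0.6786 m = 679 mm
Check: V = 1.35 m/s, Re = 7.96×10^5, f = 0.01504, h_f = 4.07 m ≈ 4.35 m ✓

D ≈ 679 mm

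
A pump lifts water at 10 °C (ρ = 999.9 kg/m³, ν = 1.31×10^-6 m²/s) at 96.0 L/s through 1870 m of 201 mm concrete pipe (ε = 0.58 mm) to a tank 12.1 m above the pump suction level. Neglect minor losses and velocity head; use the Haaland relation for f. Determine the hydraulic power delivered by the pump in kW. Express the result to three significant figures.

P_hyd ≈ 118 kW

V = 4Q/(πD²) = 3.025 m/s; Re = 4.64×10^5; ε/D = 0.00289; f = 0.02620
h_f = f(L/D)V²/2g = 113.7 m
Total head H = z + h_f = 12.1 + 113.7 = 125.8 m
P_hyd = ρgQH = 999.9·9.81·0.0960·125.8 = 118.5 kW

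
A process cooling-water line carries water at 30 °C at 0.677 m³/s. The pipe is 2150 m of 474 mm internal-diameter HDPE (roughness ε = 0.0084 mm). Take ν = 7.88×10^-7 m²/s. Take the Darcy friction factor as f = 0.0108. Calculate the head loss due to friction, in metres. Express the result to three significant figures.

h_f ≈ 36.8 m

V = 4Q/(πD²) = 4·0.677/(π·0.474²) = 3.837 m/s
h_f = f(L/D)V²/(2g) = 0.01080·(2150/0.474)·3.837²/(2·9.81) = 36.75 m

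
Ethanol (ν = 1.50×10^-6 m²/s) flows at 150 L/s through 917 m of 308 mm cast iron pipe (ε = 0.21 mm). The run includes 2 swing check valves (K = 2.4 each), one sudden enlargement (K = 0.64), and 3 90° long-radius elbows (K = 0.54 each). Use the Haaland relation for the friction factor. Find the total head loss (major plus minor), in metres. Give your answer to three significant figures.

H_L ≈ 13.0 m

V = 4Q/(πD²) = 2.013 m/s; V²/2g = 0.2066 m
Re = 4.13×10^5, ε/D = 6.82×10^-4 → f = 0.01878 (Haaland)
Major: h_f = f(L/D)·V²/2g = 0.01878·2977·0.2066 = 11.55 m
Minor: ΣK = 7.06; h_m = ΣK·V²/2g = 1.458 m
Total H_L = 11.55 + 1.458 = 13.01 m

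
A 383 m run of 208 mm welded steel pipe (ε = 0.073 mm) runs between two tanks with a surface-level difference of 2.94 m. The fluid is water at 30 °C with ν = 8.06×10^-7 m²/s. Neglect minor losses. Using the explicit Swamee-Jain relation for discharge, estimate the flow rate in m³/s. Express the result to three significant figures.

Swamee-Jain (Type II): Q = -0.965·√(gD⁵h_f/L)·ln[ε/(3.7D) + √(3.17ν²L/(gD³h_f))]
√(gD⁵h_f/L) = √(9.81·0.208⁵·2.94/383) = 0.005415
ε/(3.7D) = 9.49×10^-5; √(3.17ν²L/(gD³h_f)) = 5.51×10^-5
Q = -0.965·0.005415·ln(1.500×10^-4) = 0.04601 m³/s
Check: V = 1.35 m/s, Re = 3.49×10^5, f = 0.01719, h_f = 2.96 m ≈ 2.94 m ✓

Q ≈ 0.0460 m³/s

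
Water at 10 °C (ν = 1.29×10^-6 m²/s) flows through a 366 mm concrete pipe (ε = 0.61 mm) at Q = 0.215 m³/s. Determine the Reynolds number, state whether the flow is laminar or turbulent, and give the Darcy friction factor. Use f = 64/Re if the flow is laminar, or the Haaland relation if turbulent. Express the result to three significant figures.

Re ≈ 5.80×10^5; turbulent; f ≈ 0.0227

V = 4Q/(πD²) = 2.044 m/s
Re = VD/ν = 2.044·0.366/1.29×10^-6 = 5.80×10^5
Re > 4000 → turbulent; ε/D = 0.00167
Haaland: f = 0.02269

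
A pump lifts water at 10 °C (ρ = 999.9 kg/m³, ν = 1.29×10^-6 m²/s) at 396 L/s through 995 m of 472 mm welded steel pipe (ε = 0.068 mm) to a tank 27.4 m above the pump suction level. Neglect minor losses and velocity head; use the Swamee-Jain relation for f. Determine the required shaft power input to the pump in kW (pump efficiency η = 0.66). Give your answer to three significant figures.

V = 4Q/(πD²) = 2.263 m/s; Re = 8.28×10^5; ε/D = 1.44×10^-4; f = 0.01431
h_f = f(L/D)V²/2g = 7.873 m
Total head H = z + h_f = 27.4 + 7.873 = 35.27 m
P_hyd = ρgQH = 999.9·9.81·0.396·35.27 = 137.0 kW
P_shaft = P_hyd/η = 137.0/0.66 = 207.6 kW

P_shaft ≈ 208 kW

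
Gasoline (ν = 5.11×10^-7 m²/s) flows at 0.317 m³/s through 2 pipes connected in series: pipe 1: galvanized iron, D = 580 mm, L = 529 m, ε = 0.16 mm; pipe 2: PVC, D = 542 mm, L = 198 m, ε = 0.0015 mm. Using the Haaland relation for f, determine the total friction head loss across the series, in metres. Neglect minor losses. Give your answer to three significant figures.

H ≈ 1.40 m

Pipe 1: V = 1.200 m/s, Re = 1.36×10^6, ε/D = 2.76×10^-4, f = 0.01521, h_1 = f(L/D)V²/2g = 1.018 m
Pipe 2: V = 1.374 m/s, Re = 1.46×10^6, ε/D = 2.77×10^-6, f = 0.01094, h_2 = f(L/D)V²/2g = 0.3847 m
Series → Q common, losses add: H = Σh = 1.402 m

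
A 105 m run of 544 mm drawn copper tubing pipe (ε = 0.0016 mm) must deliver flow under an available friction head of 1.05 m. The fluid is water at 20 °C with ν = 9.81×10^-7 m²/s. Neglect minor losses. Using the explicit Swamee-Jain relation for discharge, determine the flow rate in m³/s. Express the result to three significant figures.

Q ≈ 0.734 m³/s

Swamee-Jain (Type II): Q = -0.965·√(gD⁵h_f/L)·ln[ε/(3.7D) + √(3.17ν²L/(gD³h_f))]
√(gD⁵h_f/L) = √(9.81·0.544⁵·1.05/105) = 0.06836
ε/(3.7D) = 7.95×10^-7; √(3.17ν²L/(gD³h_f)) = 1.39×10^-5
Q = -0.965·0.06836·ln(1.469×10^-5) = 0.7341 m³/s
Check: V = 3.16 m/s, Re = 1.75×10^6, f = 0.01069, h_f = 1.05 m ≈ 1.05 m ✓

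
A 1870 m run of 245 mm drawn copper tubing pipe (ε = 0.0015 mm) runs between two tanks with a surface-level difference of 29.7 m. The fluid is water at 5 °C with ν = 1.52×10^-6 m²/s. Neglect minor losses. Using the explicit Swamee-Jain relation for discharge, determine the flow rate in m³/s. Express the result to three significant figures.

Q ≈ 0.110 m³/s

Swamee-Jain (Type II): Q = -0.965·√(gD⁵h_f/L)·ln[ε/(3.7D) + √(3.17ν²L/(gD³h_f))]
√(gD⁵h_f/L) = √(9.81·0.245⁵·29.7/1870) = 0.01173
ε/(3.7D) = 1.65×10^-6; √(3.17ν²L/(gD³h_f)) = 5.65×10^-5
Q = -0.965·0.01173·ln(5.819×10^-5) = 0.1104 m³/s
Check: V = 2.34 m/s, Re = 3.77×10^5, f = 0.01386, h_f = 29.5 m ≈ 29.7 m ✓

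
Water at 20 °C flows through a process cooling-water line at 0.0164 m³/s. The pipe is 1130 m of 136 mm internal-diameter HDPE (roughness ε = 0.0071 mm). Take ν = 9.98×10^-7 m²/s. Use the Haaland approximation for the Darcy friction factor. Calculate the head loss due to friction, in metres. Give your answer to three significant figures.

V = 4Q/(πD²) = 4·0.0164/(π·0.136²) = 1.129 m/s
Re = VD/ν = 1.129·0.136/9.98×10^-7 = 1.54×10^5 → turbulent
ε/D = 0.0071/136 = 5.22×10^-5
Haaland: f = 0.01662
h_f = f(L/D)V²/(2g) = 0.01662·(1130/0.136)·1.129²/(2·9.81) = 8.968 m

h_f ≈ 8.97 m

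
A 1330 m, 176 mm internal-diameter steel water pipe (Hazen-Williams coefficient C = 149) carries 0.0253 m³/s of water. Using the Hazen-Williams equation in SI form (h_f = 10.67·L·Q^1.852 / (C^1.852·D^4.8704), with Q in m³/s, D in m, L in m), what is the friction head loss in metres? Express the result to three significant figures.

h_f = 10.67·1330·0.0253^1.852 / (149^1.852·0.176^4.8704) = 6.991 m

h_f ≈ 6.99 m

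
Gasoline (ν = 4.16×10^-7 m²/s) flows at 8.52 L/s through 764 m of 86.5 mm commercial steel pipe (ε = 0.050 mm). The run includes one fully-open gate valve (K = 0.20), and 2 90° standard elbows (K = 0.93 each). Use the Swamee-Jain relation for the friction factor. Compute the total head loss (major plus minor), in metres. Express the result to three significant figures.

V = 4Q/(πD²) = 1.450 m/s; V²/2g = 0.1071 m
Re = 3.01×10^5, ε/D = 5.78×10^-4 → f = 0.01876 (Swamee-Jain)
Major: h_f = f(L/D)·V²/2g = 0.01876·8832·0.1071 = 17.75 m
Minor: ΣK = 2.06; h_m = ΣK·V²/2g = 0.2207 m
Total H_L = 17.75 + 0.2207 = 17.97 m

H_L ≈ 18.0 m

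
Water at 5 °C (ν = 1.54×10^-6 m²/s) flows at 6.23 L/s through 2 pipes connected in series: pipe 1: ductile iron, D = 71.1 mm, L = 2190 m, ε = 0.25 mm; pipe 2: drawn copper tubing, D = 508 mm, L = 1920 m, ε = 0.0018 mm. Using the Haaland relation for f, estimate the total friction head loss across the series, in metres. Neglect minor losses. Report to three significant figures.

H ≈ 112 m

Pipe 1: V = 1.569 m/s, Re = 7.24×10^4, ε/D = 0.00352, f = 0.02887, h_1 = f(L/D)V²/2g = 111.6 m
Pipe 2: V = 0.03074 m/s, Re = 1.01×10^4, ε/D = 3.54×10^-6, f = 0.03077, h_2 = f(L/D)V²/2g = 0.005601 m
Series → Q common, losses add: H = Σh = 111.6 m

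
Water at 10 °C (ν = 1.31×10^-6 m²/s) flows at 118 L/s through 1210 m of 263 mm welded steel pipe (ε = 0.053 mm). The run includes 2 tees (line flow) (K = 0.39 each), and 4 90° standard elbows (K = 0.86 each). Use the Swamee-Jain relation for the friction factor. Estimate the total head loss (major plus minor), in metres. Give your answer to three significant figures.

H_L ≈ 18.4 m

V = 4Q/(πD²) = 2.172 m/s; V²/2g = 0.2405 m
Re = 4.36×10^5, ε/D = 2.02×10^-4 → f = 0.01572 (Swamee-Jain)
Major: h_f = f(L/D)·V²/2g = 0.01572·4601·0.2405 = 17.39 m
Minor: ΣK = 4.22; h_m = ΣK·V²/2g = 1.015 m
Total H_L = 17.39 + 1.015 = 18.40 m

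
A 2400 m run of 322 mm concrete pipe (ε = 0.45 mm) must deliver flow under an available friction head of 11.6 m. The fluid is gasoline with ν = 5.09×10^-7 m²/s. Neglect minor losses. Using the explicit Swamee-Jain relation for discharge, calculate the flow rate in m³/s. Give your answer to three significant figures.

Q ≈ 0.0967 m³/s

Swamee-Jain (Type II): Q = -0.965·√(gD⁵h_f/L)·ln[ε/(3.7D) + √(3.17ν²L/(gD³h_f))]
√(gD⁵h_f/L) = √(9.81·0.322⁵·11.6/2400) = 0.01281
ε/(3.7D) = 3.78×10^-4; √(3.17ν²L/(gD³h_f)) = 2.28×10^-5
Q = -0.965·0.01281·ln(4.005×10^-4) = 0.09671 m³/s
Check: V = 1.19 m/s, Re = 7.51×10^5, f = 0.02175, h_f = 11.7 m ≈ 11.6 m ✓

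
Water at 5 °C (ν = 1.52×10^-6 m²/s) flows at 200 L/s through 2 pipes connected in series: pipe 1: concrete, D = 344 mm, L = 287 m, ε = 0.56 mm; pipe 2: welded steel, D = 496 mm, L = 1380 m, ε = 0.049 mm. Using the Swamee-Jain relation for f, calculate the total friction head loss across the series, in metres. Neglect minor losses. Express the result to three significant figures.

H ≈ 6.78 m

Pipe 1: V = 2.152 m/s, Re = 4.87×10^5, ε/D = 0.00163, f = 0.02274, h_1 = f(L/D)V²/2g = 4.478 m
Pipe 2: V = 1.035 m/s, Re = 3.38×10^5, ε/D = 9.88×10^-5, f = 0.01518, h_2 = f(L/D)V²/2g = 2.306 m
Series → Q common, losses add: H = Σh = 6.784 m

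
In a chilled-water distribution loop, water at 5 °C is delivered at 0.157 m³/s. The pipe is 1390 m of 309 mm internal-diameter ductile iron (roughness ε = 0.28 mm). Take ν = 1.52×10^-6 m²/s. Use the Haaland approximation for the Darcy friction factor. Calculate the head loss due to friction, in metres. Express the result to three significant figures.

h_f ≈ 20.0 m

V = 4Q/(πD²) = 4·0.157/(π·0.309²) = 2.094 m/s
Re = VD/ν = 2.094·0.309/1.52×10^-6 = 4.26×10^5 → turbulent
ε/D = 0.28/309 = 9.06×10^-4
Haaland: f = 0.01986
h_f = f(L/D)V²/(2g) = 0.01986·(1390/0.309)·2.094²/(2·9.81) = 19.96 m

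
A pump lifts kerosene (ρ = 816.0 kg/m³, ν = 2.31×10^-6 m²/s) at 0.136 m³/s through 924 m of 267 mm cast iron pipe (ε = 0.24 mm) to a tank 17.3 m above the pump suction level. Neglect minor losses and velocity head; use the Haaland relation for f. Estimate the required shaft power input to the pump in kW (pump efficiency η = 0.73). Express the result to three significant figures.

V = 4Q/(πD²) = 2.429 m/s; Re = 2.81×10^5; ε/D = 8.99×10^-4; f = 0.02014
h_f = f(L/D)V²/2g = 20.96 m
Total head H = z + h_f = 17.3 + 20.96 = 38.26 m
P_hyd = ρgQH = 816.0·9.81·0.136·38.26 = 41.66 kW
P_shaft = P_hyd/η = 41.66/0.73 = 57.06 kW

P_shaft ≈ 57.1 kW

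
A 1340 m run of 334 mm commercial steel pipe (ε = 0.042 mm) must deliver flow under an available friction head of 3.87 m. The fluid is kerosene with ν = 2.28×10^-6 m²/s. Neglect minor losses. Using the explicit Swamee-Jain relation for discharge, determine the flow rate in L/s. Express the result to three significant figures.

Q ≈ 91.6 L/s

Swamee-Jain (Type II): Q = -0.965·√(gD⁵h_f/L)·ln[ε/(3.7D) + √(3.17ν²L/(gD³h_f))]
√(gD⁵h_f/L) = √(9.81·0.334⁵·3.87/1340) = 0.01085
ε/(3.7D) = 3.40×10^-5; √(3.17ν²L/(gD³h_f)) = 1.25×10^-4
Q = -0.965·0.01085·ln(1.589×10^-4) = 0.09160 m³/s
Check: V = 1.05 m/s, Re = 1.53×10^5, f = 0.01729, h_f = 3.86 m ≈ 3.87 m ✓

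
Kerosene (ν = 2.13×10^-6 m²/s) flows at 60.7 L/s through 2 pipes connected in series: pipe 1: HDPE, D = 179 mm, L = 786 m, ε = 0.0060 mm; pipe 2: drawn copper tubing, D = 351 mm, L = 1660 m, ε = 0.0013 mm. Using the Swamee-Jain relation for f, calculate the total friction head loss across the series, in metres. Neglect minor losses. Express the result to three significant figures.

H ≈ 22.3 m

Pipe 1: V = 2.412 m/s, Re = 2.03×10^5, ε/D = 3.35×10^-5, f = 0.01580, h_1 = f(L/D)V²/2g = 20.57 m
Pipe 2: V = 0.6273 m/s, Re = 1.03×10^5, ε/D = 3.70×10^-6, f = 0.01776, h_2 = f(L/D)V²/2g = 1.685 m
Series → Q common, losses add: H = Σh = 22.25 m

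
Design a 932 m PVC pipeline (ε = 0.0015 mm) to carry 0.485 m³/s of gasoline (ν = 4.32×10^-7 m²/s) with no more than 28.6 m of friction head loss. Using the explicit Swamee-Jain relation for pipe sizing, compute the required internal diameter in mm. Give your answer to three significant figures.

D ≈ 360 mm

Swamee-Jain (Type III): D = 0.66·[ε^1.25·(LQ²/(gh_f))^4.75 + ν·Q^9.4·(L/(gh_f))^5.2]^0.04
LQ²/(gh_f) = 0.7814; L/(gh_f) = 3.322
Term 1 = ε^1.25·(…)^4.75 = 1.63×10^-8; Term 2 = ν·Q^9.4·(…)^5.2 = 2.47×10^-7
D = 0.66·(1.63×10^-8 + 2.47×10^-7)^0.04 = 0.3600 m = 360 mm
Check: V = 4.76 m/s, Re = 3.97×10^6, f = 0.009568, h_f = 28.6 m ≈ 28.6 m ✓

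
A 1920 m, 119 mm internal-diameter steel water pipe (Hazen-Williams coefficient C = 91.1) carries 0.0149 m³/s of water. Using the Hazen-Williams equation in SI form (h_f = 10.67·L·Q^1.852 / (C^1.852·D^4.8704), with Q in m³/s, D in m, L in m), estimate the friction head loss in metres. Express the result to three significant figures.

h_f ≈ 63.3 m

h_f = 10.67·1920·0.0149^1.852 / (91.1^1.852·0.119^4.8704) = 63.33 m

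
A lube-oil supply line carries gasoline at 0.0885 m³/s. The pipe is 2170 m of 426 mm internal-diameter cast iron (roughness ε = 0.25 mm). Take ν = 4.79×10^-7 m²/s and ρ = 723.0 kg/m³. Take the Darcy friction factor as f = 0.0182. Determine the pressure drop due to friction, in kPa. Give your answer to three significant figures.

Δp ≈ 12.9 kPa

V = 4Q/(πD²) = 4·0.0885/(π·0.426²) = 0.6209 m/s
h_f = f(L/D)V²/(2g) = 0.01820·(2170/0.426)·0.6209²/(2·9.81) = 1.822 m
Δp = ρg·h_f = 723.0·9.81·1.822 = 12.92 kPa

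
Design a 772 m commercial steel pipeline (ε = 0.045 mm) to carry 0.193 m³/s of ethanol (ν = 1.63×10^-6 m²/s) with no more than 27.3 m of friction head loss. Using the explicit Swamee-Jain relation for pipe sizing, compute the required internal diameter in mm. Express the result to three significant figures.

D ≈ 268 mm

Swamee-Jain (Type III): D = 0.66·[ε^1.25·(LQ²/(gh_f))^4.75 + ν·Q^9.4·(L/(gh_f))^5.2]^0.04
LQ²/(gh_f) = 0.1074; L/(gh_f) = 2.883
Term 1 = ε^1.25·(…)^4.75 = 9.19×10^-11; Term 2 = ν·Q^9.4·(…)^5.2 = 7.71×10^-11
D = 0.66·(9.19×10^-11 + 7.71×10^-11)^0.04 = 0.2683 m = 268 mm
Check: V = 3.41 m/s, Re = 5.62×10^5, f = 0.01504, h_f = 25.7 m ≈ 27.3 m ✓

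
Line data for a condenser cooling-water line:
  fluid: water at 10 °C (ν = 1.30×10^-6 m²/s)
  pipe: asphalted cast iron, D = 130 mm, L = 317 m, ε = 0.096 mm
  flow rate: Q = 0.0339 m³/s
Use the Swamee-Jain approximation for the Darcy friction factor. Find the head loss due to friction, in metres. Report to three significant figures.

h_f ≈ 16.0 m

V = 4Q/(πD²) = 4·0.0339/(π·0.130²) = 2.554 m/s
Re = VD/ν = 2.554·0.130/1.30×10^-6 = 2.55×10^5 → turbulent
ε/D = 0.096/130 = 7.38×10^-4
Swamee-Jain: f = 0.01976
h_f = f(L/D)V²/(2g) = 0.01976·(317/0.130)·2.554²/(2·9.81) = 16.02 m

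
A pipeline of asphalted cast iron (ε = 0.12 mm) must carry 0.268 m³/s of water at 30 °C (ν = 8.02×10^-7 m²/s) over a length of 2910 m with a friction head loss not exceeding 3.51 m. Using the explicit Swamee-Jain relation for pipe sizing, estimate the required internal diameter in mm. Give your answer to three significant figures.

D ≈ 602 mm

Swamee-Jain (Type III): D = 0.66·[ε^1.25·(LQ²/(gh_f))^4.75 + ν·Q^9.4·(L/(gh_f))^5.2]^0.04
LQ²/(gh_f) = 6.070; L/(gh_f) = 84.51
Term 1 = ε^1.25·(…)^4.75 = 0.0659; Term 2 = ν·Q^9.4·(…)^5.2 = 0.0354
D = 0.66·(0.0659 + 0.0354)^0.04 = 0.6022 m = 602 mm
Check: V = 0.941 m/s, Re = 7.06×10^5, f = 0.01509, h_f = 3.29 m ≈ 3.51 m ✓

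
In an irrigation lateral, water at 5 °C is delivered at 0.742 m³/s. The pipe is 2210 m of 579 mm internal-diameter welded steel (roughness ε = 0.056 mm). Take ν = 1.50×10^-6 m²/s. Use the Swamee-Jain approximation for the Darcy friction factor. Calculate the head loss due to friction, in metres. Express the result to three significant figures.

V = 4Q/(πD²) = 4·0.742/(π·0.579²) = 2.818 m/s
Re = VD/ν = 2.818·0.579/1.50×10^-6 = 1.09×10^6 → turbulent
ε/D = 0.056/579 = 9.67×10^-5
Swamee-Jain: f = 0.01337
h_f = f(L/D)V²/(2g) = 0.01337·(2210/0.579)·2.818²/(2·9.81) = 20.65 m

h_f ≈ 20.6 m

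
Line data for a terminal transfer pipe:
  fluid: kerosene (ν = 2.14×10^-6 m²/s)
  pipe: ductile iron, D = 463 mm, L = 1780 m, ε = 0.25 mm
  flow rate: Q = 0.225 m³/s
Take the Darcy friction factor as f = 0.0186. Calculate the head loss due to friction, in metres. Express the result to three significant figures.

V = 4Q/(πD²) = 4·0.225/(π·0.463²) = 1.336 m/s
h_f = f(L/D)V²/(2g) = 0.01860·(1780/0.463)·1.336²/(2·9.81) = 6.509 m

h_f ≈ 6.51 m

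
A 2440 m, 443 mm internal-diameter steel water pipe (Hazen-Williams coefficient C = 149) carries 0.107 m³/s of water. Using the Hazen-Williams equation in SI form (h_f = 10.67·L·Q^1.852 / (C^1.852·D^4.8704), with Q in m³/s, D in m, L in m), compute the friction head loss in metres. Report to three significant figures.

h_f ≈ 2.07 m

h_f = 10.67·2440·0.107^1.852 / (149^1.852·0.443^4.8704) = 2.067 m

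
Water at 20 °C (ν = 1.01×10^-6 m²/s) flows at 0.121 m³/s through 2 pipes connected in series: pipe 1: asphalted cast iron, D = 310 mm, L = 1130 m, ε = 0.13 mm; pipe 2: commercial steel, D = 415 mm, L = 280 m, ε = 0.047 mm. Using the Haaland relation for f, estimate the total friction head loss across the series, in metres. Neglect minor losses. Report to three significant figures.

H ≈ 8.56 m

Pipe 1: V = 1.603 m/s, Re = 4.92×10^5, ε/D = 4.19×10^-4, f = 0.01706, h_1 = f(L/D)V²/2g = 8.144 m
Pipe 2: V = 0.8945 m/s, Re = 3.68×10^5, ε/D = 1.13×10^-4, f = 0.01494, h_2 = f(L/D)V²/2g = 0.4112 m
Series → Q common, losses add: H = Σh = 8.556 m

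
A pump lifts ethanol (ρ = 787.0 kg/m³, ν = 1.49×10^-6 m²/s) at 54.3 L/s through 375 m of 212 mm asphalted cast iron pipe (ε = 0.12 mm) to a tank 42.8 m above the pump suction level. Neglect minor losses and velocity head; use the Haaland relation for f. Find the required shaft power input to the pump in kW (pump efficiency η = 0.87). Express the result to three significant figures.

V = 4Q/(πD²) = 1.538 m/s; Re = 2.19×10^5; ε/D = 5.66×10^-4; f = 0.01884
h_f = f(L/D)V²/2g = 4.020 m
Total head H = z + h_f = 42.8 + 4.020 = 46.82 m
P_hyd = ρgQH = 787.0·9.81·0.0543·46.82 = 19.63 kW
P_shaft = P_hyd/η = 19.63/0.87 = 22.56 kW

P_shaft ≈ 22.6 kW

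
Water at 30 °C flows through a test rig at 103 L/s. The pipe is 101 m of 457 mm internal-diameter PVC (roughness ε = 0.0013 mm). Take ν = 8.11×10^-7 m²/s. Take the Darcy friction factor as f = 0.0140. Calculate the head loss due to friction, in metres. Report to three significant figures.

V = 4Q/(πD²) = 4·0.103/(π·0.457²) = 0.6279 m/s
h_f = f(L/D)V²/(2g) = 0.01400·(101/0.457)·0.6279²/(2·9.81) = 0.06218 m

h_f ≈ 0.0622 m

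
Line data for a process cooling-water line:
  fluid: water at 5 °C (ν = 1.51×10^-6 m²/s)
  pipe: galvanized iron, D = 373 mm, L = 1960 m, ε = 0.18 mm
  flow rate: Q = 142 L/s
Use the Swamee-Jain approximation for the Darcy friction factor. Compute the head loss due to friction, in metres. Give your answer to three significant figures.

h_f ≈ 8.20 m

V = 4Q/(πD²) = 4·0.142/(π·0.373²) = 1.300 m/s
Re = VD/ν = 1.300·0.373/1.51×10^-6 = 3.21×10^5 → turbulent
ε/D = 0.18/373 = 4.83×10^-4
Swamee-Jain: f = 0.01814
h_f = f(L/D)V²/(2g) = 0.01814·(1960/0.373)·1.300²/(2·9.81) = 8.205 m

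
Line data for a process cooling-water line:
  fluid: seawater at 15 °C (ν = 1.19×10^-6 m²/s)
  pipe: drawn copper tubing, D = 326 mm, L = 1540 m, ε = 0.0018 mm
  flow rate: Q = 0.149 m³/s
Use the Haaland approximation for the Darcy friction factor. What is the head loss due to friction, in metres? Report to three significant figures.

h_f ≈ 10.1 m

V = 4Q/(πD²) = 4·0.149/(π·0.326²) = 1.785 m/s
Re = VD/ν = 1.785·0.326/1.19×10^-6 = 4.89×10^5 → turbulent
ε/D = 0.0018/326 = 5.52×10^-6
Haaland: f = 0.01317
h_f = f(L/D)V²/(2g) = 0.01317·(1540/0.326)·1.785²/(2·9.81) = 10.11 m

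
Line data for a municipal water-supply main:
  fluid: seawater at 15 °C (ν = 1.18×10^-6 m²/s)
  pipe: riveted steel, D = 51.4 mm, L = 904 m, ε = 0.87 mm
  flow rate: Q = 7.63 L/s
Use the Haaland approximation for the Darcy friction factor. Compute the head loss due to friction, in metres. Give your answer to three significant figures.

V = 4Q/(πD²) = 4·0.00763/(π·0.0514²) = 3.677 m/s
Re = VD/ν = 3.677·0.0514/1.18×10^-6 = 1.60×10^5 → turbulent
ε/D = 0.87/51.4 = 0.0169
Haaland: f = 0.04602
h_f = f(L/D)V²/(2g) = 0.04602·(904/0.0514)·3.677²/(2·9.81) = 557.8 m

h_f ≈ 558 m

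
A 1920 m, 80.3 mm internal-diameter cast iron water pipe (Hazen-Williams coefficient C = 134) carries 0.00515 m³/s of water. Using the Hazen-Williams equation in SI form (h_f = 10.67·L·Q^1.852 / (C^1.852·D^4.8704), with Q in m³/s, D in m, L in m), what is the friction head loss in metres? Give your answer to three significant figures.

h_f ≈ 29.4 m

h_f = 10.67·1920·0.00515^1.852 / (134^1.852·0.0803^4.8704) = 29.43 m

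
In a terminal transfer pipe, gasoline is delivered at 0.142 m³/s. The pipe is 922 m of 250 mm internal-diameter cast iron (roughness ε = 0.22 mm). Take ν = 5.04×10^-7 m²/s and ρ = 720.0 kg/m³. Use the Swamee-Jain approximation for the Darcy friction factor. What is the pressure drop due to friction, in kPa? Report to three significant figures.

Δp ≈ 215 kPa

V = 4Q/(πD²) = 4·0.142/(π·0.250²) = 2.893 m/s
Re = VD/ν = 2.893·0.250/5.04×10^-7 = 1.43×10^6 → turbulent
ε/D = 0.22/250 = 8.80×10^-4
Swamee-Jain: f = 0.01935
h_f = f(L/D)V²/(2g) = 0.01935·(922/0.250)·2.893²/(2·9.81) = 30.44 m
Δp = ρg·h_f = 720.0·9.81·30.44 = 215.0 kPa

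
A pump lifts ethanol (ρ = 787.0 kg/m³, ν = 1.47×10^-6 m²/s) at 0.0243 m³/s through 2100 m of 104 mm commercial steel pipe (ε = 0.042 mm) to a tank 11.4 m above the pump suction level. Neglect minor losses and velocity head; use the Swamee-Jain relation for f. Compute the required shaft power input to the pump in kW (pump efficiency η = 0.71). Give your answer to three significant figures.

V = 4Q/(πD²) = 2.861 m/s; Re = 2.02×10^5; ε/D = 4.04×10^-4; f = 0.01839
h_f = f(L/D)V²/2g = 154.8 m
Total head H = z + h_f = 11.4 + 154.8 = 166.2 m
P_hyd = ρgQH = 787.0·9.81·0.0243·166.2 = 31.19 kW
P_shaft = P_hyd/η = 31.19/0.71 = 43.93 kW

P_shaft ≈ 43.9 kW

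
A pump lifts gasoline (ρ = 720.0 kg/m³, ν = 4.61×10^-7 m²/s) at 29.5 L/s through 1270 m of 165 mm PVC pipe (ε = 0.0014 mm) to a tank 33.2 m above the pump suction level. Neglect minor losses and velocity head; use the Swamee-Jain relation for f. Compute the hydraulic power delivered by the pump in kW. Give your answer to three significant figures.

P_hyd ≈ 8.98 kW

V = 4Q/(πD²) = 1.380 m/s; Re = 4.94×10^5; ε/D = 8.48×10^-6; f = 0.01326
h_f = f(L/D)V²/2g = 9.898 m
Total head H = z + h_f = 33.2 + 9.898 = 43.10 m
P_hyd = ρgQH = 720.0·9.81·0.0295·43.10 = 8.980 kW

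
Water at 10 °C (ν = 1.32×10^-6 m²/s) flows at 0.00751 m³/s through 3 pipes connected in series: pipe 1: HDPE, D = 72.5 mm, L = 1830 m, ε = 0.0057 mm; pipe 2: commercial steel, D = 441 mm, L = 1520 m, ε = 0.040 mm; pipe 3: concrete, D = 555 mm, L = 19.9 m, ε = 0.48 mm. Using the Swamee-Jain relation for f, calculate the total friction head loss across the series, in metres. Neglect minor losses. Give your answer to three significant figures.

Pipe 1: V = 1.819 m/s, Re = 9.99×10^4, ε/D = 7.86×10^-5, f = 0.01833, h_1 = f(L/D)V²/2g = 78.06 m
Pipe 2: V = 0.04917 m/s, Re = 1.64×10^4, ε/D = 9.07×10^-5, f = 0.02734, h_2 = f(L/D)V²/2g = 0.01161 m
Pipe 3: V = 0.03104 m/s, Re = 1.31×10^4, ε/D = 8.65×10^-4, f = 0.03048, h_3 = f(L/D)V²/2g = 5.368×10^-5 m
Series → Q common, losses add: H = Σh = 78.07 m

H ≈ 78.1 m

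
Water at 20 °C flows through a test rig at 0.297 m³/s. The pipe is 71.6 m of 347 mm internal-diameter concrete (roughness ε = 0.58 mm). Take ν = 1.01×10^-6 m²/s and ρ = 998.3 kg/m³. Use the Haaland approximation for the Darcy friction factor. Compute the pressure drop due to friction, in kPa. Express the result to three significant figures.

V = 4Q/(πD²) = 4·0.297/(π·0.347²) = 3.141 m/s
Re = VD/ν = 3.141·0.347/1.01×10^-6 = 1.08×10^6 → turbulent
ε/D = 0.58/347 = 0.00167
Haaland: f = 0.02256
h_f = f(L/D)V²/(2g) = 0.02256·(71.6/0.347)·3.141²/(2·9.81) = 2.340 m
Δp = ρg·h_f = 998.3·9.81·2.340 = 22.92 kPa

Δp ≈ 22.9 kPa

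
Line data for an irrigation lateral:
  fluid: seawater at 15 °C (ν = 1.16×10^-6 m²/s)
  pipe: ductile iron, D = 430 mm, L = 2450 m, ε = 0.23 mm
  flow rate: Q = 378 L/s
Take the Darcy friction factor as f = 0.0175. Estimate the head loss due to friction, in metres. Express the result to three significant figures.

h_f ≈ 34.4 m

V = 4Q/(πD²) = 4·0.378/(π·0.430²) = 2.603 m/s
h_f = f(L/D)V²/(2g) = 0.01750·(2450/0.430)·2.603²/(2·9.81) = 34.43 m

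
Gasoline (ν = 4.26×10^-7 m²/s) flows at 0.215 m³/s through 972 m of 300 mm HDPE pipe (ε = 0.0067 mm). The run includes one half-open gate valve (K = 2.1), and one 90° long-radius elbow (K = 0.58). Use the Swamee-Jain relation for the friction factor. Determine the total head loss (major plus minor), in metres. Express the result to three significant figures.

H_L ≈ 18.2 m

V = 4Q/(πD²) = 3.042 m/s; V²/2g = 0.4715 m
Re = 2.14×10^6, ε/D = 2.23×10^-5 → f = 0.01105 (Swamee-Jain)
Major: h_f = f(L/D)·V²/2g = 0.01105·3240·0.4715 = 16.89 m
Minor: ΣK = 2.68; h_m = ΣK·V²/2g = 1.264 m
Total H_L = 16.89 + 1.264 = 18.15 m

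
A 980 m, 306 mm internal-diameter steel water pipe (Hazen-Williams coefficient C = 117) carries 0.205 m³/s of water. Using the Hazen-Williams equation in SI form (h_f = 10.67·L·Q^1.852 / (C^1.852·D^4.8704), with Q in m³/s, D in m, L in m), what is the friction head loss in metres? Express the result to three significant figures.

h_f ≈ 26.3 m

h_f = 10.67·980·0.205^1.852 / (117^1.852·0.306^4.8704) = 26.26 m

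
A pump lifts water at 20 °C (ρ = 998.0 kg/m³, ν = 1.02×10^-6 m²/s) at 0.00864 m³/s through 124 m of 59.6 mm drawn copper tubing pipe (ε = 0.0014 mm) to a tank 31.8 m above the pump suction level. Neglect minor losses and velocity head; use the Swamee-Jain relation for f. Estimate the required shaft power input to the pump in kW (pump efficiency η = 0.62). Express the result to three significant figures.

P_shaft ≈ 6.56 kW

V = 4Q/(πD²) = 3.097 m/s; Re = 1.81×10^5; ε/D = 2.35×10^-5; f = 0.01604
h_f = f(L/D)V²/2g = 16.31 m
Total head H = z + h_f = 31.8 + 16.31 = 48.11 m
P_hyd = ρgQH = 998.0·9.81·0.00864·48.11 = 4.070 kW
P_shaft = P_hyd/η = 4.070/0.62 = 6.564 kW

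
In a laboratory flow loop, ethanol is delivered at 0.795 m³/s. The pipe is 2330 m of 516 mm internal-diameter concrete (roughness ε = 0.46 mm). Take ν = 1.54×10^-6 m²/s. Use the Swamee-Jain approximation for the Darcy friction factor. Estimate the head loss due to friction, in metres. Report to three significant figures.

h_f ≈ 64.7 m

V = 4Q/(πD²) = 4·0.795/(π·0.516²) = 3.802 m/s
Re = VD/ν = 3.802·0.516/1.54×10^-6 = 1.27×10^6 → turbulent
ε/D = 0.46/516 = 8.91×10^-4
Swamee-Jain: f = 0.01944
h_f = f(L/D)V²/(2g) = 0.01944·(2330/0.516)·3.802²/(2·9.81) = 64.66 m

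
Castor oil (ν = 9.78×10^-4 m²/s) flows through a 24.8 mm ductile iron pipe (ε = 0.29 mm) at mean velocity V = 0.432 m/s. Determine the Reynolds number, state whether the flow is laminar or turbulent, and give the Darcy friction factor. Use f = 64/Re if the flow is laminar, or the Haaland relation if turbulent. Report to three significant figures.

Re ≈ 11.0; laminar; f = 64/Re ≈ 5.84

Re = VD/ν = 0.4320·0.0248/9.78×10^-4 = 11.0
Re < 2300 → laminar → f = 64/Re = 5.842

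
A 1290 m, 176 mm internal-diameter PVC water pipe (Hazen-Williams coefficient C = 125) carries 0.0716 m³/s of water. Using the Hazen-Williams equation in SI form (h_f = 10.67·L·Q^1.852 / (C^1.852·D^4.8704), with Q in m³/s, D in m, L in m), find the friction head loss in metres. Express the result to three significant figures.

h_f = 10.67·1290·0.0716^1.852 / (125^1.852·0.176^4.8704) = 64.45 m

h_f ≈ 64.5 m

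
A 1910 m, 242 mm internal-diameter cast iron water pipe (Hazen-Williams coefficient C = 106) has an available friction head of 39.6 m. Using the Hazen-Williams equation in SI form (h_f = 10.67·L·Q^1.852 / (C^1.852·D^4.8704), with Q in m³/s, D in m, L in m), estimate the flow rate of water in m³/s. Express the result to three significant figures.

Q ≈ 0.0873 m³/s

Rearranging: Q = [h_f·C^1.852·D^4.8704 / (10.67·L)]^(1/1.852)
Q = [39.6·106^1.852·0.242^4.8704 / (10.67·1910)]^0.540 = 0.08725 m³/s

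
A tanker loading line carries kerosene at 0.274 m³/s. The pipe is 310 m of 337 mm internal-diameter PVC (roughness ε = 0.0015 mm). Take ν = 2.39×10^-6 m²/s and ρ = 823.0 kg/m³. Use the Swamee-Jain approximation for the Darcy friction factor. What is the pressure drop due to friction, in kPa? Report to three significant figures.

V = 4Q/(πD²) = 4·0.274/(π·0.337²) = 3.072 m/s
Re = VD/ν = 3.072·0.337/2.39×10^-6 = 4.33×10^5 → turbulent
ε/D = 0.0015/337 = 4.45×10^-6
Swamee-Jain: f = 0.01350
h_f = f(L/D)V²/(2g) = 0.01350·(310/0.337)·3.072²/(2·9.81) = 5.972 m
Δp = ρg·h_f = 823.0·9.81·5.972 = 48.22 kPa

Δp ≈ 48.2 kPa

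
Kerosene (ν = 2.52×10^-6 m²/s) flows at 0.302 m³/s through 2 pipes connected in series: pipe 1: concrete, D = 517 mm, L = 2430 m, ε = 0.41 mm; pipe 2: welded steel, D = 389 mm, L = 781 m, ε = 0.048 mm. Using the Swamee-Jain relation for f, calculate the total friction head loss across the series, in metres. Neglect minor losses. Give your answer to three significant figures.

Pipe 1: V = 1.439 m/s, Re = 2.95×10^5, ε/D = 7.93×10^-4, f = 0.01986, h_1 = f(L/D)V²/2g = 9.844 m
Pipe 2: V = 2.541 m/s, Re = 3.92×10^5, ε/D = 1.23×10^-4, f = 0.01514, h_2 = f(L/D)V²/2g = 10.00 m
Series → Q common, losses add: H = Σh = 19.85 m

H ≈ 19.8 m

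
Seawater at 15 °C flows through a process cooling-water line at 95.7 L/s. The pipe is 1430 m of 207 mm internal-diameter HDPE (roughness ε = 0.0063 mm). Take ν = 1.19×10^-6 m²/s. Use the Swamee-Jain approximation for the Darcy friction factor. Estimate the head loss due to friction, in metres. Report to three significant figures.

V = 4Q/(πD²) = 4·0.0957/(π·0.207²) = 2.844 m/s
Re = VD/ν = 2.844·0.207/1.19×10^-6 = 4.95×10^5 → turbulent
ε/D = 0.0063/207 = 3.04×10^-5
Swamee-Jain: f = 0.01358
h_f = f(L/D)V²/(2g) = 0.01358·(1430/0.207)·2.844²/(2·9.81) = 38.68 m

h_f ≈ 38.7 m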